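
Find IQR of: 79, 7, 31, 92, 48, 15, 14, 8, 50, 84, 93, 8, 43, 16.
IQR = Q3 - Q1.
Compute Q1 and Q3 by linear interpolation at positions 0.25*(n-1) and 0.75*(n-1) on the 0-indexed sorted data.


Sorted: 7, 8, 8, 14, 15, 16, 31, 43, 48, 50, 79, 84, 92, 93
Q1 (25th %ile) = 14.2500
Q3 (75th %ile) = 71.7500
IQR = 71.7500 - 14.2500 = 57.5000

IQR = 57.5000


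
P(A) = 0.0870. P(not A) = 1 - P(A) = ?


P(not A) = 1 - 0.0870 = 0.9130

P(not A) = 0.9130


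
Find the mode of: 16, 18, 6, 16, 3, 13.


Frequencies: 3:1, 6:1, 13:1, 16:2, 18:1
Max frequency = 2
Mode = 16

Mode = 16


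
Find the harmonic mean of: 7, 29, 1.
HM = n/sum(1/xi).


Sum of reciprocals = 1/7 + 1/29 + 1/1 = 1.177340
HM = 3/1.177340 = 2.5481

HM = 2.5481


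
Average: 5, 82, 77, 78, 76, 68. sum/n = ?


Sum = 5 + 82 + 77 + 78 + 76 + 68 = 386
n = 6
Mean = 386/6 = 64.3333

Mean = 64.3333


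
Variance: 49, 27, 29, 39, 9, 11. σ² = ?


Mean = 27.3333
Squared deviations: 469.4444, 0.1111, 2.7778, 136.1111, 336.1111, 266.7778
Sum = 1211.3333
Variance = 1211.3333/6 = 201.8889

Variance = 201.8889


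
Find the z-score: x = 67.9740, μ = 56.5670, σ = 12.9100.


z = (67.9740 - 56.5670)/12.9100
= 11.4070/12.9100
= 0.8836

z = 0.8836


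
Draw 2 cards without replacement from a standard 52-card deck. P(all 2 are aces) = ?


P(all aces) = (4/52) × (3/51)
= 0.0045

P = 0.0045


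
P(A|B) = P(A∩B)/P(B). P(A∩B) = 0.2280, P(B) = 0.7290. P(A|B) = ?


P(A|B) = 0.2280/0.7290 = 0.3128

P(A|B) = 0.3128


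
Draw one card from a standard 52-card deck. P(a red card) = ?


26 red cards in 52 cards
P = 26/52 = 0.5000

P = 0.5000


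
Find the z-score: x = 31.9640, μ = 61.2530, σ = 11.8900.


z = (31.9640 - 61.2530)/11.8900
= -29.2890/11.8900
= -2.4633

z = -2.4633


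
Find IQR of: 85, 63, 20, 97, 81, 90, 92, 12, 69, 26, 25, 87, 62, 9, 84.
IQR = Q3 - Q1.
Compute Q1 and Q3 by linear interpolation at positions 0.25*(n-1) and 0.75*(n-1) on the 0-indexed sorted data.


Sorted: 9, 12, 20, 25, 26, 62, 63, 69, 81, 84, 85, 87, 90, 92, 97
Q1 (25th %ile) = 25.5000
Q3 (75th %ile) = 86.0000
IQR = 86.0000 - 25.5000 = 60.5000

IQR = 60.5000


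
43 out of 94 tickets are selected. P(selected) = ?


P = 43/94 = 0.4574

P = 0.4574


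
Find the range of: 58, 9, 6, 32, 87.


Max = 87, Min = 6
Range = 87 - 6 = 81

Range = 81


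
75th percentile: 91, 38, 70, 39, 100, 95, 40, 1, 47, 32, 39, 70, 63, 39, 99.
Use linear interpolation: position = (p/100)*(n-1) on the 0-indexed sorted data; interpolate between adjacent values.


Sorted: 1, 32, 38, 39, 39, 39, 40, 47, 63, 70, 70, 91, 95, 99, 100
n = 15
Index = 75/100 * 14 = 10.5000
Lower = data[10] = 70, Upper = data[11] = 91
P75 = 70 + 0.5000*(21) = 80.5000

P75 = 80.5000


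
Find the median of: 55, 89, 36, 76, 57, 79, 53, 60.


Sorted: 36, 53, 55, 57, 60, 76, 79, 89
n = 8 (even)
Middle values: 57 and 60
Median = (57+60)/2 = 58.5000

Median = 58.5000


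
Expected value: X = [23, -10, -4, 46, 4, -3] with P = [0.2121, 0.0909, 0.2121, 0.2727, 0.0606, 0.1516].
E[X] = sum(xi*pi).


E[X] = 23*0.2121 - 10*0.0909 - 4*0.2121 + 46*0.2727 + 4*0.0606 - 3*0.1516
= 4.8783 - 0.9090 - 0.8484 + 12.5442 + 0.2424 - 0.4548
= 15.4527

E[X] = 15.4527


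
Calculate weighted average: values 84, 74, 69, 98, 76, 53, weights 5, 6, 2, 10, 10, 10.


Numerator = 84*5 + 74*6 + 69*2 + 98*10 + 76*10 + 53*10 = 3272
Denominator = 5 + 6 + 2 + 10 + 10 + 10 = 43
WM = 3272/43 = 76.0930

WM = 76.0930


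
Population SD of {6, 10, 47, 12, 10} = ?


Mean = 17.0000
Variance = 228.8000
SD = sqrt(228.8000) = 15.1261

SD = 15.1261


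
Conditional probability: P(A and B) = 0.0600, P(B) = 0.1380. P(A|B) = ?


P(A|B) = 0.0600/0.1380 = 0.4348

P(A|B) = 0.4348


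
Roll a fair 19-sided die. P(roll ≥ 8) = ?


Favorable outcomes (roll ≥ 8): 12
Total outcomes = 19
P = 12/19 = 0.6316

P = 0.6316


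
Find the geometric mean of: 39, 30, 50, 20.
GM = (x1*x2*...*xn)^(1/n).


Product = 39 × 30 × 50 × 20 = 1170000
GM = 1170000^(1/4) = 32.8887

GM = 32.8887


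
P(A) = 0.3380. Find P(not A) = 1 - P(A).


P(not A) = 1 - 0.3380 = 0.6620

P(not A) = 0.6620


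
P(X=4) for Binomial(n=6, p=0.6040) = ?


C(6,4) = 15
p^4 = 0.133091
(1-p)^2 = 0.156816
P = 15 * 0.133091 * 0.156816 = 0.3131

P(X=4) = 0.3131


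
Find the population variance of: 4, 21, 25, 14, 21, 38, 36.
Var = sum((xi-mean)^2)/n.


Mean = 22.7143
Squared deviations: 350.2245, 2.9388, 5.2245, 75.9388, 2.9388, 233.6531, 176.5102
Sum = 847.4286
Variance = 847.4286/7 = 121.0612

Variance = 121.0612


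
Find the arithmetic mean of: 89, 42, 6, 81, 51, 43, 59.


Sum = 89 + 42 + 6 + 81 + 51 + 43 + 59 = 371
n = 7
Mean = 371/7 = 53.0000

Mean = 53.0000


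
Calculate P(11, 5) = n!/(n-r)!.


P(11,5) = 11!/6!
= 39916800/720
= 55440

P(11,5) = 55440


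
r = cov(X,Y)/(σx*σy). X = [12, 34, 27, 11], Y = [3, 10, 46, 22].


Mean X = 21.0000, Mean Y = 20.2500
SD X = 9.823441, SD Y = 16.345871
Cov = 39.750000
r = 39.750000/(9.823441*16.345871) = 0.2476

r = 0.2476


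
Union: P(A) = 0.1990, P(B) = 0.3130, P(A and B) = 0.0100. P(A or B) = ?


P(A∪B) = 0.1990 + 0.3130 - 0.0100
= 0.5120 - 0.0100
= 0.5020

P(A∪B) = 0.5020


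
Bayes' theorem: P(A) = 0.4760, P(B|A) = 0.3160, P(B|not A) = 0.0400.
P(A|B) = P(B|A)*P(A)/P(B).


P(B) = P(B|A)*P(A) + P(B|A')*P(A')
= 0.3160*0.4760 + 0.0400*0.5240
= 0.150416 + 0.020960 = 0.171376
P(A|B) = 0.150416/0.171376 = 0.8777

P(A|B) = 0.8777


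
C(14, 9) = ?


C(14,9) = 14!/(9! × 5!)
= 87178291200/(362880 × 120)
= 2002

C(14,9) = 2002


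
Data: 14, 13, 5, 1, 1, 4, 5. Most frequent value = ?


Frequencies: 1:2, 4:1, 5:2, 13:1, 14:1
Max frequency = 2
Mode = 1, 5

Mode = 1, 5


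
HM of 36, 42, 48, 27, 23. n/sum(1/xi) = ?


Sum of reciprocals = 1/36 + 1/42 + 1/48 + 1/27 + 1/23 = 0.152936
HM = 5/0.152936 = 32.6934

HM = 32.6934


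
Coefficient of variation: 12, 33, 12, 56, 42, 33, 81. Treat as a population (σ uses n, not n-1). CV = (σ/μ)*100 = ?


Mean = 38.4286
SD = 22.6454
CV = (22.6454/38.4286)*100 = 58.9287%

CV = 58.9287%


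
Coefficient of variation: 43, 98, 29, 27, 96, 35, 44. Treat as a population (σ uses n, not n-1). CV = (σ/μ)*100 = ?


Mean = 53.1429
SD = 28.3621
CV = (28.3621/53.1429)*100 = 53.3695%

CV = 53.3695%


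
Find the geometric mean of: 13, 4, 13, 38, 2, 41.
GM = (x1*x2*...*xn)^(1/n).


Product = 13 × 4 × 13 × 38 × 2 × 41 = 2106416
GM = 2106416^(1/6) = 11.3220

GM = 11.3220


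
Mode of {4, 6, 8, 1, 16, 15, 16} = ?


Frequencies: 1:1, 4:1, 6:1, 8:1, 15:1, 16:2
Max frequency = 2
Mode = 16

Mode = 16


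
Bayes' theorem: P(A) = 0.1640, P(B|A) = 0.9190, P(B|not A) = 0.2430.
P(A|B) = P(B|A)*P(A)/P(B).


P(B) = P(B|A)*P(A) + P(B|A')*P(A')
= 0.9190*0.1640 + 0.2430*0.8360
= 0.150716 + 0.203148 = 0.353864
P(A|B) = 0.150716/0.353864 = 0.4259

P(A|B) = 0.4259


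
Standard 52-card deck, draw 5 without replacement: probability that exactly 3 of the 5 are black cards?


Hypergeometric: P(X=3) = C(26,3)·C(26,2) / C(52,5)
= 2600 × 325 / 2598960
= 845000/2598960 = 0.3251

P = 0.3251


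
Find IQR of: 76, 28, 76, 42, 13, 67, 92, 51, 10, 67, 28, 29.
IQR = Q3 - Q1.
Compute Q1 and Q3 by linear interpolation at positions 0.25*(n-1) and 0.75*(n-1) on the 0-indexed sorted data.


Sorted: 10, 13, 28, 28, 29, 42, 51, 67, 67, 76, 76, 92
Q1 (25th %ile) = 28.0000
Q3 (75th %ile) = 69.2500
IQR = 69.2500 - 28.0000 = 41.2500

IQR = 41.2500


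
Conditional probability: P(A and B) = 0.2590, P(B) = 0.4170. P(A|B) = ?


P(A|B) = 0.2590/0.4170 = 0.6211

P(A|B) = 0.6211


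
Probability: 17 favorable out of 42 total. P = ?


P = 17/42 = 0.4048

P = 0.4048


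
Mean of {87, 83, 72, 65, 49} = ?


Sum = 87 + 83 + 72 + 65 + 49 = 356
n = 5
Mean = 356/5 = 71.2000

Mean = 71.2000


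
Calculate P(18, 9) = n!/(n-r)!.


P(18,9) = 18!/9!
= 6402373705728000/362880
= 17643225600

P(18,9) = 17643225600


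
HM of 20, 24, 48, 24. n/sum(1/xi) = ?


Sum of reciprocals = 1/20 + 1/24 + 1/48 + 1/24 = 0.154167
HM = 4/0.154167 = 25.9459

HM = 25.9459


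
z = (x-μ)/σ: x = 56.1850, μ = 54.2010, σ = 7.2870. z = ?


z = (56.1850 - 54.2010)/7.2870
= 1.9840/7.2870
= 0.2723

z = 0.2723


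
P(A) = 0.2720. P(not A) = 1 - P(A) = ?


P(not A) = 1 - 0.2720 = 0.7280

P(not A) = 0.7280


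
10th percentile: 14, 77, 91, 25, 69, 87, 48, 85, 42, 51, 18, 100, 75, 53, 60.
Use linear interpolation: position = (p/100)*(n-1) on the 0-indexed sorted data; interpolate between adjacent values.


Sorted: 14, 18, 25, 42, 48, 51, 53, 60, 69, 75, 77, 85, 87, 91, 100
n = 15
Index = 10/100 * 14 = 1.4000
Lower = data[1] = 18, Upper = data[2] = 25
P10 = 18 + 0.4000*(7) = 20.8000

P10 = 20.8000


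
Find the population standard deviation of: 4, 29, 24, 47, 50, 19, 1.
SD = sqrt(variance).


Mean = 24.8571
Variance = 311.2653
SD = sqrt(311.2653) = 17.6427

SD = 17.6427


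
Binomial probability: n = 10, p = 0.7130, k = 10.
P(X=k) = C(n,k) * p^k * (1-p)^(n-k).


C(10,10) = 1
p^10 = 0.033954
(1-p)^0 = 1.000000
P = 1 * 0.033954 * 1.000000 = 0.0340

P(X=10) = 0.0340


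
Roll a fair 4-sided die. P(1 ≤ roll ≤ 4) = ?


Favorable outcomes (1 ≤ roll ≤ 4): 4
Total outcomes = 4
P = 4/4 = 1.0000

P = 1.0000


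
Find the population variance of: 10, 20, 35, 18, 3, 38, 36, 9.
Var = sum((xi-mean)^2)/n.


Mean = 21.1250
Squared deviations: 123.7656, 1.2656, 192.5156, 9.7656, 328.5156, 284.7656, 221.2656, 147.0156
Sum = 1308.8750
Variance = 1308.8750/8 = 163.6094

Variance = 163.6094


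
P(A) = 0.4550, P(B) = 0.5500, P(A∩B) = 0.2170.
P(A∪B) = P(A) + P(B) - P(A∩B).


P(A∪B) = 0.4550 + 0.5500 - 0.2170
= 1.0050 - 0.2170
= 0.7880

P(A∪B) = 0.7880


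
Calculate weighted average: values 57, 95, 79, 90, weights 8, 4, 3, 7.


Numerator = 57*8 + 95*4 + 79*3 + 90*7 = 1703
Denominator = 8 + 4 + 3 + 7 = 22
WM = 1703/22 = 77.4091

WM = 77.4091


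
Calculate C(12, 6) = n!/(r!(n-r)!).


C(12,6) = 12!/(6! × 6!)
= 479001600/(720 × 720)
= 924

C(12,6) = 924


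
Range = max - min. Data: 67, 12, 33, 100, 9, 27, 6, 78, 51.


Max = 100, Min = 6
Range = 100 - 6 = 94

Range = 94


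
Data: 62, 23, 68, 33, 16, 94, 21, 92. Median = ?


Sorted: 16, 21, 23, 33, 62, 68, 92, 94
n = 8 (even)
Middle values: 33 and 62
Median = (33+62)/2 = 47.5000

Median = 47.5000


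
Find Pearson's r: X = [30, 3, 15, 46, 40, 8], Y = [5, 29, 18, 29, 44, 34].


Mean X = 23.6667, Mean Y = 26.5000
SD X = 16.090025, SD Y = 12.311918
Cov = 18.333333
r = 18.333333/(16.090025*12.311918) = 0.0925

r = 0.0925


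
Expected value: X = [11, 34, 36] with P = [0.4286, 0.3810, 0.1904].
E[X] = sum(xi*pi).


E[X] = 11*0.4286 + 34*0.3810 + 36*0.1904
= 4.7146 + 12.9540 + 6.8544
= 24.5230

E[X] = 24.5230


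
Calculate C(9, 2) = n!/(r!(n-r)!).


C(9,2) = 9!/(2! × 7!)
= 362880/(2 × 5040)
= 36

C(9,2) = 36


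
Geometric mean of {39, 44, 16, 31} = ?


Product = 39 × 44 × 16 × 31 = 851136
GM = 851136^(1/4) = 30.3738

GM = 30.3738


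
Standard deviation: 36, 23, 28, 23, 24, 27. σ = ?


Mean = 26.8333
Variance = 20.4722
SD = sqrt(20.4722) = 4.5246

SD = 4.5246


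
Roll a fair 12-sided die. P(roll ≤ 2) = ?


Favorable outcomes (roll ≤ 2): 2
Total outcomes = 12
P = 2/12 = 0.1667

P = 0.1667


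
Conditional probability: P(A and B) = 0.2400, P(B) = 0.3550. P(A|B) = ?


P(A|B) = 0.2400/0.3550 = 0.6761

P(A|B) = 0.6761


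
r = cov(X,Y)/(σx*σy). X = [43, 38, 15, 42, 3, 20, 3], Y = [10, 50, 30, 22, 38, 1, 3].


Mean X = 23.4286, Mean Y = 22.0000
SD X = 16.290726, SD Y = 17.113069
Cov = 34.142857
r = 34.142857/(16.290726*17.113069) = 0.1225

r = 0.1225


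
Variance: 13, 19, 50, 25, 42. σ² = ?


Mean = 29.8000
Squared deviations: 282.2400, 116.6400, 408.0400, 23.0400, 148.8400
Sum = 978.8000
Variance = 978.8000/5 = 195.7600

Variance = 195.7600


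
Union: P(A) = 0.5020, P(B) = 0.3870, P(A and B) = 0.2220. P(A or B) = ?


P(A∪B) = 0.5020 + 0.3870 - 0.2220
= 0.8890 - 0.2220
= 0.6670

P(A∪B) = 0.6670


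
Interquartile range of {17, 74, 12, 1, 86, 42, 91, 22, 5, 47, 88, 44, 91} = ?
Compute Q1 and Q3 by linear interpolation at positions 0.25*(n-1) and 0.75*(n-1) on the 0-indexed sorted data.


Sorted: 1, 5, 12, 17, 22, 42, 44, 47, 74, 86, 88, 91, 91
Q1 (25th %ile) = 17.0000
Q3 (75th %ile) = 86.0000
IQR = 86.0000 - 17.0000 = 69.0000

IQR = 69.0000


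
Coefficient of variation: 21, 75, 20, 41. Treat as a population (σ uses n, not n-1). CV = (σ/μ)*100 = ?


Mean = 39.2500
SD = 22.2753
CV = (22.2753/39.2500)*100 = 56.7523%

CV = 56.7523%


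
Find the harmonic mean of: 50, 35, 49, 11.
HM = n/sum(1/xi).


Sum of reciprocals = 1/50 + 1/35 + 1/49 + 1/11 = 0.159889
HM = 4/0.159889 = 25.0174

HM = 25.0174


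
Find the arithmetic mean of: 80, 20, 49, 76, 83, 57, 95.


Sum = 80 + 20 + 49 + 76 + 83 + 57 + 95 = 460
n = 7
Mean = 460/7 = 65.7143

Mean = 65.7143


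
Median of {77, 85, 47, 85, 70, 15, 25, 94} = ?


Sorted: 15, 25, 47, 70, 77, 85, 85, 94
n = 8 (even)
Middle values: 70 and 77
Median = (70+77)/2 = 73.5000

Median = 73.5000


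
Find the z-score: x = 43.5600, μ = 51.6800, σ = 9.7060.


z = (43.5600 - 51.6800)/9.7060
= -8.1200/9.7060
= -0.8366

z = -0.8366


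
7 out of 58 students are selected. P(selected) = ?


P = 7/58 = 0.1207

P = 0.1207


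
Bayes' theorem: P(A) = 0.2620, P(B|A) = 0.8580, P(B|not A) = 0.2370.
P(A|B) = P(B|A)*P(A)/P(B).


P(B) = P(B|A)*P(A) + P(B|A')*P(A')
= 0.8580*0.2620 + 0.2370*0.7380
= 0.224796 + 0.174906 = 0.399702
P(A|B) = 0.224796/0.399702 = 0.5624

P(A|B) = 0.5624


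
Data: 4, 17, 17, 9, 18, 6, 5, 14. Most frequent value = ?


Frequencies: 4:1, 5:1, 6:1, 9:1, 14:1, 17:2, 18:1
Max frequency = 2
Mode = 17

Mode = 17


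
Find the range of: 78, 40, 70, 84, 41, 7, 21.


Max = 84, Min = 7
Range = 84 - 7 = 77

Range = 77


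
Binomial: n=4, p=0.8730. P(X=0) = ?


C(4,0) = 1
p^0 = 1.000000
(1-p)^4 = 0.000260
P = 1 * 1.000000 * 0.000260 = 0.0003

P(X=0) = 0.0003


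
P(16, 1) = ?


P(16,1) = 16!/15!
= 20922789888000/1307674368000
= 16

P(16,1) = 16


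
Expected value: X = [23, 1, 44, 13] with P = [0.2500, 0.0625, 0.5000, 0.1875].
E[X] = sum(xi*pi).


E[X] = 23*0.2500 + 1*0.0625 + 44*0.5000 + 13*0.1875
= 5.7500 + 0.0625 + 22.0000 + 2.4375
= 30.2500

E[X] = 30.2500


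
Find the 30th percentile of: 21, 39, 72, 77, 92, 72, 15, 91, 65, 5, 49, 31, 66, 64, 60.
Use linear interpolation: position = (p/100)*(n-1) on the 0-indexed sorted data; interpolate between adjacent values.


Sorted: 5, 15, 21, 31, 39, 49, 60, 64, 65, 66, 72, 72, 77, 91, 92
n = 15
Index = 30/100 * 14 = 4.2000
Lower = data[4] = 39, Upper = data[5] = 49
P30 = 39 + 0.2000*(10) = 41.0000

P30 = 41.0000


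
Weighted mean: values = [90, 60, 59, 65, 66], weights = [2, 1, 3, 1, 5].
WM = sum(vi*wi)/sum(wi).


Numerator = 90*2 + 60*1 + 59*3 + 65*1 + 66*5 = 812
Denominator = 2 + 1 + 3 + 1 + 5 = 12
WM = 812/12 = 67.6667

WM = 67.6667


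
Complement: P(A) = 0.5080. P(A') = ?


P(not A) = 1 - 0.5080 = 0.4920

P(not A) = 0.4920


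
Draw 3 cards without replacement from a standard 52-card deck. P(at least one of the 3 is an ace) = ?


P(at least one) = 1 - P(none)
P(none) = (48/52) × (47/51) × (46/50) = 0.782624
P(at least one) = 1 - 0.782624 = 0.2174

P = 0.2174


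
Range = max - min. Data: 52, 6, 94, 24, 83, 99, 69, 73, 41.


Max = 99, Min = 6
Range = 99 - 6 = 93

Range = 93


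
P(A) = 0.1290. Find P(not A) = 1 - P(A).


P(not A) = 1 - 0.1290 = 0.8710

P(not A) = 0.8710


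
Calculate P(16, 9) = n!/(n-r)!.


P(16,9) = 16!/7!
= 20922789888000/5040
= 4151347200

P(16,9) = 4151347200


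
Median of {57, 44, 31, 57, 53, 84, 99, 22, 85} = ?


Sorted: 22, 31, 44, 53, 57, 57, 84, 85, 99
n = 9 (odd)
Middle value = 57

Median = 57


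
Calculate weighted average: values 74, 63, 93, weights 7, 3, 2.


Numerator = 74*7 + 63*3 + 93*2 = 893
Denominator = 7 + 3 + 2 = 12
WM = 893/12 = 74.4167

WM = 74.4167


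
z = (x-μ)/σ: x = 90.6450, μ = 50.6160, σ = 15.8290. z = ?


z = (90.6450 - 50.6160)/15.8290
= 40.0290/15.8290
= 2.5288

z = 2.5288


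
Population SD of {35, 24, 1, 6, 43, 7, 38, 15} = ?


Mean = 21.1250
Variance = 229.3594
SD = sqrt(229.3594) = 15.1446

SD = 15.1446


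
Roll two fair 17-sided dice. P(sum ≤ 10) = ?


Total outcomes = 17×17 = 289
Favorable (sum ≤ 10): 45
P = 45/289 = 0.1557

P = 0.1557


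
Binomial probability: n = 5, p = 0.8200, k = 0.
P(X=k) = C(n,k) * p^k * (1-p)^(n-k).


C(5,0) = 1
p^0 = 1.000000
(1-p)^5 = 0.000189
P = 1 * 1.000000 * 0.000189 = 0.0002

P(X=0) = 0.0002


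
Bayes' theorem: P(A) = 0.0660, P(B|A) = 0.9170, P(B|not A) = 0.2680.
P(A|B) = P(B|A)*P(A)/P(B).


P(B) = P(B|A)*P(A) + P(B|A')*P(A')
= 0.9170*0.0660 + 0.2680*0.9340
= 0.060522 + 0.250312 = 0.310834
P(A|B) = 0.060522/0.310834 = 0.1947

P(A|B) = 0.1947


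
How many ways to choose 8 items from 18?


C(18,8) = 18!/(8! × 10!)
= 6402373705728000/(40320 × 3628800)
= 43758

C(18,8) = 43758


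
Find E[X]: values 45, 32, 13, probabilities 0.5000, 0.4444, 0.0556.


E[X] = 45*0.5000 + 32*0.4444 + 13*0.0556
= 22.5000 + 14.2208 + 0.7228
= 37.4436

E[X] = 37.4436


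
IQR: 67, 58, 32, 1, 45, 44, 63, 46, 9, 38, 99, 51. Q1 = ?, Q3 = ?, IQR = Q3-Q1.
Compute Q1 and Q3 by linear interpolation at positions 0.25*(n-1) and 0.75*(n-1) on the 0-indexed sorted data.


Sorted: 1, 9, 32, 38, 44, 45, 46, 51, 58, 63, 67, 99
Q1 (25th %ile) = 36.5000
Q3 (75th %ile) = 59.2500
IQR = 59.2500 - 36.5000 = 22.7500

IQR = 22.7500


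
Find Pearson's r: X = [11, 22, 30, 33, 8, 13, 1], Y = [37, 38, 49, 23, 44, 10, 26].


Mean X = 16.8571, Mean Y = 32.4286
SD X = 10.946997, SD Y = 12.499796
Cov = 21.918367
r = 21.918367/(10.946997*12.499796) = 0.1602

r = 0.1602


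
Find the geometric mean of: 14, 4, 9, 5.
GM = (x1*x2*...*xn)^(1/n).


Product = 14 × 4 × 9 × 5 = 2520
GM = 2520^(1/4) = 7.0852

GM = 7.0852


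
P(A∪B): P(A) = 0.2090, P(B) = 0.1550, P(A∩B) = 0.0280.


P(A∪B) = 0.2090 + 0.1550 - 0.0280
= 0.3640 - 0.0280
= 0.3360

P(A∪B) = 0.3360


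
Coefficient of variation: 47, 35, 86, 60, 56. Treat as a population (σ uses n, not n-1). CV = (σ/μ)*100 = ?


Mean = 56.8000
SD = 16.9399
CV = (16.9399/56.8000)*100 = 29.8238%

CV = 29.8238%


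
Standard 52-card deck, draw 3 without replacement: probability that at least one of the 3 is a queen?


P(at least one) = 1 - P(none)
P(none) = (48/52) × (47/51) × (46/50) = 0.782624
P(at least one) = 1 - 0.782624 = 0.2174

P = 0.2174


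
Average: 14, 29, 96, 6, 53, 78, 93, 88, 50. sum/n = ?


Sum = 14 + 29 + 96 + 6 + 53 + 78 + 93 + 88 + 50 = 507
n = 9
Mean = 507/9 = 56.3333

Mean = 56.3333


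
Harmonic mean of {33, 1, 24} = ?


Sum of reciprocals = 1/33 + 1/1 + 1/24 = 1.071970
HM = 3/1.071970 = 2.7986

HM = 2.7986


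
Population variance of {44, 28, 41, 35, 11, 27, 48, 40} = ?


Mean = 34.2500
Squared deviations: 95.0625, 39.0625, 45.5625, 0.5625, 540.5625, 52.5625, 189.0625, 33.0625
Sum = 995.5000
Variance = 995.5000/8 = 124.4375

Variance = 124.4375


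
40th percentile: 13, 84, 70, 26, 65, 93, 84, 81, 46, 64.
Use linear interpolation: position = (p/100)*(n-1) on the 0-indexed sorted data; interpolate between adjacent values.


Sorted: 13, 26, 46, 64, 65, 70, 81, 84, 84, 93
n = 10
Index = 40/100 * 9 = 3.6000
Lower = data[3] = 64, Upper = data[4] = 65
P40 = 64 + 0.6000*(1) = 64.6000

P40 = 64.6000


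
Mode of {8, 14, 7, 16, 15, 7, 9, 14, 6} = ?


Frequencies: 6:1, 7:2, 8:1, 9:1, 14:2, 15:1, 16:1
Max frequency = 2
Mode = 7, 14

Mode = 7, 14


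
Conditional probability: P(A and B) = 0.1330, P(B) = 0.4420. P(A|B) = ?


P(A|B) = 0.1330/0.4420 = 0.3009

P(A|B) = 0.3009


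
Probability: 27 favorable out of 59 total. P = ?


P = 27/59 = 0.4576

P = 0.4576


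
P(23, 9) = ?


P(23,9) = 23!/14!
= 25852016738884976640000/87178291200
= 296541907200

P(23,9) = 296541907200


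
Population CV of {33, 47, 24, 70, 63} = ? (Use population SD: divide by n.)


Mean = 47.4000
SD = 17.3735
CV = (17.3735/47.4000)*100 = 36.6530%

CV = 36.6530%


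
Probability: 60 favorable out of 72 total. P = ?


P = 60/72 = 0.8333

P = 0.8333


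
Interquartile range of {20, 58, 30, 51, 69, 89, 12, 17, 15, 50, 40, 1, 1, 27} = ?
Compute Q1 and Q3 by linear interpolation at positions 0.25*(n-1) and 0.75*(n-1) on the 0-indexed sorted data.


Sorted: 1, 1, 12, 15, 17, 20, 27, 30, 40, 50, 51, 58, 69, 89
Q1 (25th %ile) = 15.5000
Q3 (75th %ile) = 50.7500
IQR = 50.7500 - 15.5000 = 35.2500

IQR = 35.2500


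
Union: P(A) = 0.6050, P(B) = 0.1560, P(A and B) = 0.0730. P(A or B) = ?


P(A∪B) = 0.6050 + 0.1560 - 0.0730
= 0.7610 - 0.0730
= 0.6880

P(A∪B) = 0.6880


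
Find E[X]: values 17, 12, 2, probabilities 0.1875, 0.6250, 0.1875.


E[X] = 17*0.1875 + 12*0.6250 + 2*0.1875
= 3.1875 + 7.5000 + 0.3750
= 11.0625

E[X] = 11.0625


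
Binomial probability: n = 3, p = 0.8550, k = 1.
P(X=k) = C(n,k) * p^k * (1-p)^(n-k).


C(3,1) = 3
p^1 = 0.855000
(1-p)^2 = 0.021025
P = 3 * 0.855000 * 0.021025 = 0.0539

P(X=1) = 0.0539


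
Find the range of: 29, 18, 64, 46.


Max = 64, Min = 18
Range = 64 - 18 = 46

Range = 46


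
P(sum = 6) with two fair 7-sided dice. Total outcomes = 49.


Total outcomes = 7×7 = 49
Favorable (sum = 6): 5
P = 5/49 = 0.1020

P = 0.1020


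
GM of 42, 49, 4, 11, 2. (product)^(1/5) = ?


Product = 42 × 49 × 4 × 11 × 2 = 181104
GM = 181104^(1/5) = 11.2612

GM = 11.2612


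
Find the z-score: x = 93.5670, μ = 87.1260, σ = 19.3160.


z = (93.5670 - 87.1260)/19.3160
= 6.4410/19.3160
= 0.3335

z = 0.3335


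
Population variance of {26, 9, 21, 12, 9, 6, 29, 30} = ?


Mean = 17.7500
Squared deviations: 68.0625, 76.5625, 10.5625, 33.0625, 76.5625, 138.0625, 126.5625, 150.0625
Sum = 679.5000
Variance = 679.5000/8 = 84.9375

Variance = 84.9375


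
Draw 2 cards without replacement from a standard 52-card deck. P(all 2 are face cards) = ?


P(all face cards) = (12/52) × (11/51)
= 0.0498

P = 0.0498


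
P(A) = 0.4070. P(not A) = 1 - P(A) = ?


P(not A) = 1 - 0.4070 = 0.5930

P(not A) = 0.5930


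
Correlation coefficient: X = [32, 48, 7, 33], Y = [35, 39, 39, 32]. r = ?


Mean X = 30.0000, Mean Y = 36.2500
SD X = 14.713939, SD Y = 2.947457
Cov = -7.250000
r = -7.250000/(14.713939*2.947457) = -0.1672

r = -0.1672


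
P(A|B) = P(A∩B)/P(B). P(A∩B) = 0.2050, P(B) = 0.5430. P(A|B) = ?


P(A|B) = 0.2050/0.5430 = 0.3775

P(A|B) = 0.3775


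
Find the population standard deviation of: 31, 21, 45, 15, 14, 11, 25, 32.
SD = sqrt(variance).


Mean = 24.2500
Variance = 114.1875
SD = sqrt(114.1875) = 10.6859

SD = 10.6859


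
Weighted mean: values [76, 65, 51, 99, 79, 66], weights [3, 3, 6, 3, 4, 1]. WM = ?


Numerator = 76*3 + 65*3 + 51*6 + 99*3 + 79*4 + 66*1 = 1408
Denominator = 3 + 3 + 6 + 3 + 4 + 1 = 20
WM = 1408/20 = 70.4000

WM = 70.4000


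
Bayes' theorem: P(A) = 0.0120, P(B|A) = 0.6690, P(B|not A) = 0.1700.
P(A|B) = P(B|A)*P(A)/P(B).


P(B) = P(B|A)*P(A) + P(B|A')*P(A')
= 0.6690*0.0120 + 0.1700*0.9880
= 0.008028 + 0.167960 = 0.175988
P(A|B) = 0.008028/0.175988 = 0.0456

P(A|B) = 0.0456


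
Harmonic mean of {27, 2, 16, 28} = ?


Sum of reciprocals = 1/27 + 1/2 + 1/16 + 1/28 = 0.635251
HM = 4/0.635251 = 6.2967

HM = 6.2967


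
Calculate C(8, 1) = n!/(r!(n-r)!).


C(8,1) = 8!/(1! × 7!)
= 40320/(1 × 5040)
= 8

C(8,1) = 8


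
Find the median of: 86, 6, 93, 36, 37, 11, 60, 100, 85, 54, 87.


Sorted: 6, 11, 36, 37, 54, 60, 85, 86, 87, 93, 100
n = 11 (odd)
Middle value = 60

Median = 60


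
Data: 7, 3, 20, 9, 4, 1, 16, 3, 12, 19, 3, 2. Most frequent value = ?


Frequencies: 1:1, 2:1, 3:3, 4:1, 7:1, 9:1, 12:1, 16:1, 19:1, 20:1
Max frequency = 3
Mode = 3

Mode = 3


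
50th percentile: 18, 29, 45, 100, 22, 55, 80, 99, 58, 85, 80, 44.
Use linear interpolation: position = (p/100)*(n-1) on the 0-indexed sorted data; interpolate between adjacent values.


Sorted: 18, 22, 29, 44, 45, 55, 58, 80, 80, 85, 99, 100
n = 12
Index = 50/100 * 11 = 5.5000
Lower = data[5] = 55, Upper = data[6] = 58
P50 = 55 + 0.5000*(3) = 56.5000

P50 = 56.5000


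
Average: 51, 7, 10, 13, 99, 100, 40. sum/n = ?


Sum = 51 + 7 + 10 + 13 + 99 + 100 + 40 = 320
n = 7
Mean = 320/7 = 45.7143

Mean = 45.7143


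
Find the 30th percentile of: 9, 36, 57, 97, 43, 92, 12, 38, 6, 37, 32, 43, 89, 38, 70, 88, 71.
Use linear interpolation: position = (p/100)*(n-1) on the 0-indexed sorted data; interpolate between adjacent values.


Sorted: 6, 9, 12, 32, 36, 37, 38, 38, 43, 43, 57, 70, 71, 88, 89, 92, 97
n = 17
Index = 30/100 * 16 = 4.8000
Lower = data[4] = 36, Upper = data[5] = 37
P30 = 36 + 0.8000*(1) = 36.8000

P30 = 36.8000


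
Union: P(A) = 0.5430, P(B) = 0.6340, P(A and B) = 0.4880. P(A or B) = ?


P(A∪B) = 0.5430 + 0.6340 - 0.4880
= 1.1770 - 0.4880
= 0.6890

P(A∪B) = 0.6890


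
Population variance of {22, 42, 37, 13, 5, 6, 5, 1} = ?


Mean = 16.3750
Squared deviations: 31.6406, 656.6406, 425.3906, 11.3906, 129.3906, 107.6406, 129.3906, 236.3906
Sum = 1727.8750
Variance = 1727.8750/8 = 215.9844

Variance = 215.9844


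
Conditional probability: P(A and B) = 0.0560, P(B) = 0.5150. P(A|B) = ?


P(A|B) = 0.0560/0.5150 = 0.1087

P(A|B) = 0.1087


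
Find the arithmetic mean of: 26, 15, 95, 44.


Sum = 26 + 15 + 95 + 44 = 180
n = 4
Mean = 180/4 = 45.0000

Mean = 45.0000


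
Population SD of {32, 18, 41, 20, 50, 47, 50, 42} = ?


Mean = 37.5000
Variance = 144.0000
SD = sqrt(144.0000) = 12.0000

SD = 12.0000


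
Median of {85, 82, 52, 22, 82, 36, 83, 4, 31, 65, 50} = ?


Sorted: 4, 22, 31, 36, 50, 52, 65, 82, 82, 83, 85
n = 11 (odd)
Middle value = 52

Median = 52


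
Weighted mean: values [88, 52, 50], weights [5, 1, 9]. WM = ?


Numerator = 88*5 + 52*1 + 50*9 = 942
Denominator = 5 + 1 + 9 = 15
WM = 942/15 = 62.8000

WM = 62.8000


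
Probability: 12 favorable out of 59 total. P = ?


P = 12/59 = 0.2034

P = 0.2034


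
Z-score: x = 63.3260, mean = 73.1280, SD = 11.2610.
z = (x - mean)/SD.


z = (63.3260 - 73.1280)/11.2610
= -9.8020/11.2610
= -0.8704

z = -0.8704


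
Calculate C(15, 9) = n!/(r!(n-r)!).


C(15,9) = 15!/(9! × 6!)
= 1307674368000/(362880 × 720)
= 5005

C(15,9) = 5005


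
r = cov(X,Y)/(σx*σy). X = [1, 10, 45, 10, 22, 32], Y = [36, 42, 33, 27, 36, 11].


Mean X = 20.0000, Mean Y = 30.8333
SD X = 14.910846, SD Y = 9.923317
Cov = -57.500000
r = -57.500000/(14.910846*9.923317) = -0.3886

r = -0.3886


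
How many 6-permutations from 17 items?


P(17,6) = 17!/11!
= 355687428096000/39916800
= 8910720

P(17,6) = 8910720


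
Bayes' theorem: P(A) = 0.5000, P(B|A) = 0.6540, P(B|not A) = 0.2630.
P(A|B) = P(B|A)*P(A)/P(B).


P(B) = P(B|A)*P(A) + P(B|A')*P(A')
= 0.6540*0.5000 + 0.2630*0.5000
= 0.327000 + 0.131500 = 0.458500
P(A|B) = 0.327000/0.458500 = 0.7132

P(A|B) = 0.7132


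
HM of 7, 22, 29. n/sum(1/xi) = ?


Sum of reciprocals = 1/7 + 1/22 + 1/29 = 0.222794
HM = 3/0.222794 = 13.4653

HM = 13.4653


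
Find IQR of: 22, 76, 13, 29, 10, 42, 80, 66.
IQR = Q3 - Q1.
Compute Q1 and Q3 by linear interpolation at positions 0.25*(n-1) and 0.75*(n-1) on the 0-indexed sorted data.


Sorted: 10, 13, 22, 29, 42, 66, 76, 80
Q1 (25th %ile) = 19.7500
Q3 (75th %ile) = 68.5000
IQR = 68.5000 - 19.7500 = 48.7500

IQR = 48.7500


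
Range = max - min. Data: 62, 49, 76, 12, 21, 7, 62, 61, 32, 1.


Max = 76, Min = 1
Range = 76 - 1 = 75

Range = 75


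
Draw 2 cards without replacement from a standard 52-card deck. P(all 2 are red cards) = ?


P(all red cards) = (26/52) × (25/51)
= 0.2451

P = 0.2451


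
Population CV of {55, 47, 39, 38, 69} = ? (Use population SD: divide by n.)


Mean = 49.6000
SD = 11.4822
CV = (11.4822/49.6000)*100 = 23.1495%

CV = 23.1495%


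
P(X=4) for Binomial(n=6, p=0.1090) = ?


C(6,4) = 15
p^4 = 0.000141
(1-p)^2 = 0.793881
P = 15 * 0.000141 * 0.793881 = 0.0017

P(X=4) = 0.0017


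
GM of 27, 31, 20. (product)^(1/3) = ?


Product = 27 × 31 × 20 = 16740
GM = 16740^(1/3) = 25.5811

GM = 25.5811


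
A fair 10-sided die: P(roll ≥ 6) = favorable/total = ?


Favorable outcomes (roll ≥ 6): 5
Total outcomes = 10
P = 5/10 = 0.5000

P = 0.5000


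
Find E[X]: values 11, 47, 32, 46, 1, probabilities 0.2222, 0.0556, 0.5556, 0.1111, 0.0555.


E[X] = 11*0.2222 + 47*0.0556 + 32*0.5556 + 46*0.1111 + 1*0.0555
= 2.4442 + 2.6132 + 17.7792 + 5.1106 + 0.0555
= 28.0027

E[X] = 28.0027


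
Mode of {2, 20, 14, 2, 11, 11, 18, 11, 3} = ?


Frequencies: 2:2, 3:1, 11:3, 14:1, 18:1, 20:1
Max frequency = 3
Mode = 11

Mode = 11


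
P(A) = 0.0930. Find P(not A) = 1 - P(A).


P(not A) = 1 - 0.0930 = 0.9070

P(not A) = 0.9070


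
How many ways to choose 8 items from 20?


C(20,8) = 20!/(8! × 12!)
= 2432902008176640000/(40320 × 479001600)
= 125970

C(20,8) = 125970


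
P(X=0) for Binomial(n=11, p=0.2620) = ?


C(11,0) = 1
p^0 = 1.000000
(1-p)^11 = 0.035369
P = 1 * 1.000000 * 0.035369 = 0.0354

P(X=0) = 0.0354


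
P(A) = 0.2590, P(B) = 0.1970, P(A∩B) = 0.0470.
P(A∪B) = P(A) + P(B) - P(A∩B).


P(A∪B) = 0.2590 + 0.1970 - 0.0470
= 0.4560 - 0.0470
= 0.4090

P(A∪B) = 0.4090


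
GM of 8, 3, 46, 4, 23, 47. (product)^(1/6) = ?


Product = 8 × 3 × 46 × 4 × 23 × 47 = 4773696
GM = 4773696^(1/6) = 12.9760

GM = 12.9760


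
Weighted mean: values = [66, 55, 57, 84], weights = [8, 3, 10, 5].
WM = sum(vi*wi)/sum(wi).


Numerator = 66*8 + 55*3 + 57*10 + 84*5 = 1683
Denominator = 8 + 3 + 10 + 5 = 26
WM = 1683/26 = 64.7308

WM = 64.7308


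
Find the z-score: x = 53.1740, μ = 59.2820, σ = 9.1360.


z = (53.1740 - 59.2820)/9.1360
= -6.1080/9.1360
= -0.6686

z = -0.6686


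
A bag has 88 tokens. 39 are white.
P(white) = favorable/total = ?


P = 39/88 = 0.4432

P = 0.4432


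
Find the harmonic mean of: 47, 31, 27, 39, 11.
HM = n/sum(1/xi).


Sum of reciprocals = 1/47 + 1/31 + 1/27 + 1/39 + 1/11 = 0.207122
HM = 5/0.207122 = 24.1404

HM = 24.1404


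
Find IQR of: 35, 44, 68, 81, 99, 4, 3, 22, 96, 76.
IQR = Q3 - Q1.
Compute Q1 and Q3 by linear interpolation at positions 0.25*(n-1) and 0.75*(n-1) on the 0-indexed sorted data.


Sorted: 3, 4, 22, 35, 44, 68, 76, 81, 96, 99
Q1 (25th %ile) = 25.2500
Q3 (75th %ile) = 79.7500
IQR = 79.7500 - 25.2500 = 54.5000

IQR = 54.5000


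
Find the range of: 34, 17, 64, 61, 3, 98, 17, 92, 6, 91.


Max = 98, Min = 3
Range = 98 - 3 = 95

Range = 95


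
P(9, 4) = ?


P(9,4) = 9!/5!
= 362880/120
= 3024

P(9,4) = 3024


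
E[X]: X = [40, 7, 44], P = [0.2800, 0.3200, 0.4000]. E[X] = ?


E[X] = 40*0.2800 + 7*0.3200 + 44*0.4000
= 11.2000 + 2.2400 + 17.6000
= 31.0400

E[X] = 31.0400


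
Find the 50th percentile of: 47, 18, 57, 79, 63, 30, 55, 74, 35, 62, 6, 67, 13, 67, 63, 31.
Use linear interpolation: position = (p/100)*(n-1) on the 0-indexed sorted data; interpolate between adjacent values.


Sorted: 6, 13, 18, 30, 31, 35, 47, 55, 57, 62, 63, 63, 67, 67, 74, 79
n = 16
Index = 50/100 * 15 = 7.5000
Lower = data[7] = 55, Upper = data[8] = 57
P50 = 55 + 0.5000*(2) = 56.0000

P50 = 56.0000


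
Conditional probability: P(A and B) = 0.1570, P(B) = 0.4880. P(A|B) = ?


P(A|B) = 0.1570/0.4880 = 0.3217

P(A|B) = 0.3217


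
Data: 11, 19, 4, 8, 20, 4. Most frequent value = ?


Frequencies: 4:2, 8:1, 11:1, 19:1, 20:1
Max frequency = 2
Mode = 4

Mode = 4


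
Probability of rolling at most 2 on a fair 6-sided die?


Favorable outcomes (roll ≤ 2): 2
Total outcomes = 6
P = 2/6 = 0.3333

P = 0.3333


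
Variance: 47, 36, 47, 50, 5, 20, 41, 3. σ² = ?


Mean = 31.1250
Squared deviations: 252.0156, 23.7656, 252.0156, 356.2656, 682.5156, 123.7656, 97.5156, 791.0156
Sum = 2578.8750
Variance = 2578.8750/8 = 322.3594

Variance = 322.3594


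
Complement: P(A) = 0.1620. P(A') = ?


P(not A) = 1 - 0.1620 = 0.8380

P(not A) = 0.8380


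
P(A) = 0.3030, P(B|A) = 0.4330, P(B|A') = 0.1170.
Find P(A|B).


P(B) = P(B|A)*P(A) + P(B|A')*P(A')
= 0.4330*0.3030 + 0.1170*0.6970
= 0.131199 + 0.081549 = 0.212748
P(A|B) = 0.131199/0.212748 = 0.6167

P(A|B) = 0.6167


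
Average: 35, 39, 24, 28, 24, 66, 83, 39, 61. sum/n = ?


Sum = 35 + 39 + 24 + 28 + 24 + 66 + 83 + 39 + 61 = 399
n = 9
Mean = 399/9 = 44.3333

Mean = 44.3333


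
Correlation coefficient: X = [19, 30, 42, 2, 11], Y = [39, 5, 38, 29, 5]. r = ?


Mean X = 20.8000, Mean Y = 23.2000
SD X = 14.048487, SD Y = 15.263027
Cov = 37.440000
r = 37.440000/(14.048487*15.263027) = 0.1746

r = 0.1746


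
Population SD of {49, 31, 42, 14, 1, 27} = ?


Mean = 27.3333
Variance = 261.5556
SD = sqrt(261.5556) = 16.1727

SD = 16.1727


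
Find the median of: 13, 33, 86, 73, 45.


Sorted: 13, 33, 45, 73, 86
n = 5 (odd)
Middle value = 45

Median = 45


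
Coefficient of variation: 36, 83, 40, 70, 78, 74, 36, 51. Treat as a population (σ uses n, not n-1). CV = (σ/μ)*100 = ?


Mean = 58.5000
SD = 18.5876
CV = (18.5876/58.5000)*100 = 31.7737%

CV = 31.7737%


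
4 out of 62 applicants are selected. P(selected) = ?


P = 4/62 = 0.0645

P = 0.0645


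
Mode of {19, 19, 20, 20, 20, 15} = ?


Frequencies: 15:1, 19:2, 20:3
Max frequency = 3
Mode = 20

Mode = 20


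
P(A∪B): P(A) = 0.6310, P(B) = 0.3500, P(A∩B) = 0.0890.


P(A∪B) = 0.6310 + 0.3500 - 0.0890
= 0.9810 - 0.0890
= 0.8920

P(A∪B) = 0.8920


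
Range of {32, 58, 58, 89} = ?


Max = 89, Min = 32
Range = 89 - 32 = 57

Range = 57


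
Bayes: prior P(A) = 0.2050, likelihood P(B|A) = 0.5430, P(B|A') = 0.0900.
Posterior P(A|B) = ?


P(B) = P(B|A)*P(A) + P(B|A')*P(A')
= 0.5430*0.2050 + 0.0900*0.7950
= 0.111315 + 0.071550 = 0.182865
P(A|B) = 0.111315/0.182865 = 0.6087

P(A|B) = 0.6087


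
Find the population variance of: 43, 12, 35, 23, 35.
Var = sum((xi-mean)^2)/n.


Mean = 29.6000
Squared deviations: 179.5600, 309.7600, 29.1600, 43.5600, 29.1600
Sum = 591.2000
Variance = 591.2000/5 = 118.2400

Variance = 118.2400


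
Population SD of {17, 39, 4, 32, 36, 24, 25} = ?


Mean = 25.2857
Variance = 124.4898
SD = sqrt(124.4898) = 11.1575

SD = 11.1575


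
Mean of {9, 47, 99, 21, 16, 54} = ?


Sum = 9 + 47 + 99 + 21 + 16 + 54 = 246
n = 6
Mean = 246/6 = 41.0000

Mean = 41.0000


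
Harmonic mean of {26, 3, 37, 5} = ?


Sum of reciprocals = 1/26 + 1/3 + 1/37 + 1/5 = 0.598822
HM = 4/0.598822 = 6.6798

HM = 6.6798


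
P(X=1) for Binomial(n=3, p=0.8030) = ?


C(3,1) = 3
p^1 = 0.803000
(1-p)^2 = 0.038809
P = 3 * 0.803000 * 0.038809 = 0.0935

P(X=1) = 0.0935


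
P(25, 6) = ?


P(25,6) = 25!/19!
= 15511210043330985984000000/121645100408832000
= 127512000

P(25,6) = 127512000


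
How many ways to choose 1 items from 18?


C(18,1) = 18!/(1! × 17!)
= 6402373705728000/(1 × 355687428096000)
= 18

C(18,1) = 18


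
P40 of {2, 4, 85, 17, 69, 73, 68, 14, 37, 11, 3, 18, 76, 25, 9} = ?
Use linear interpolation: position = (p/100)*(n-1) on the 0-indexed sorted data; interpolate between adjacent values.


Sorted: 2, 3, 4, 9, 11, 14, 17, 18, 25, 37, 68, 69, 73, 76, 85
n = 15
Index = 40/100 * 14 = 5.6000
Lower = data[5] = 14, Upper = data[6] = 17
P40 = 14 + 0.6000*(3) = 15.8000

P40 = 15.8000


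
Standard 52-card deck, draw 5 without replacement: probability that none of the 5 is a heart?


P(no hearts) = (39/52) × (38/51) × (37/50) × (36/49) × (35/48)
= 0.2215

P = 0.2215


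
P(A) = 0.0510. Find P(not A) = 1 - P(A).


P(not A) = 1 - 0.0510 = 0.9490

P(not A) = 0.9490


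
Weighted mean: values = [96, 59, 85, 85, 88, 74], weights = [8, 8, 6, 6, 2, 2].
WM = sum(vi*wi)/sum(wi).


Numerator = 96*8 + 59*8 + 85*6 + 85*6 + 88*2 + 74*2 = 2584
Denominator = 8 + 8 + 6 + 6 + 2 + 2 = 32
WM = 2584/32 = 80.7500

WM = 80.7500


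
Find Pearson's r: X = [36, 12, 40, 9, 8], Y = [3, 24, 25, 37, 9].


Mean X = 21.0000, Mean Y = 19.6000
SD X = 14.000000, SD Y = 12.158947
Cov = -51.400000
r = -51.400000/(14.000000*12.158947) = -0.3020

r = -0.3020


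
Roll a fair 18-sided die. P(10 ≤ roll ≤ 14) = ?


Favorable outcomes (10 ≤ roll ≤ 14): 5
Total outcomes = 18
P = 5/18 = 0.2778

P = 0.2778


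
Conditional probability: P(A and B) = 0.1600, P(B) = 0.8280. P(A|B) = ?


P(A|B) = 0.1600/0.8280 = 0.1932

P(A|B) = 0.1932


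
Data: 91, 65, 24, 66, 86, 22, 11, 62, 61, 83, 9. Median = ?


Sorted: 9, 11, 22, 24, 61, 62, 65, 66, 83, 86, 91
n = 11 (odd)
Middle value = 62

Median = 62


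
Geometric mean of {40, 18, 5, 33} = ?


Product = 40 × 18 × 5 × 33 = 118800
GM = 118800^(1/4) = 18.5654

GM = 18.5654


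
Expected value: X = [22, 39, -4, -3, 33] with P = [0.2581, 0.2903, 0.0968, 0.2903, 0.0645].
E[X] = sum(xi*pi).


E[X] = 22*0.2581 + 39*0.2903 - 4*0.0968 - 3*0.2903 + 33*0.0645
= 5.6782 + 11.3217 - 0.3872 - 0.8709 + 2.1285
= 17.8703

E[X] = 17.8703


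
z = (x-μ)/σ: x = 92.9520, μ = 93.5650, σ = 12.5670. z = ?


z = (92.9520 - 93.5650)/12.5670
= -0.6130/12.5670
= -0.0488

z = -0.0488


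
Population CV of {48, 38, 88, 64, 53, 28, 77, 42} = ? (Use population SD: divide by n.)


Mean = 54.7500
SD = 19.0181
CV = (19.0181/54.7500)*100 = 34.7362%

CV = 34.7362%


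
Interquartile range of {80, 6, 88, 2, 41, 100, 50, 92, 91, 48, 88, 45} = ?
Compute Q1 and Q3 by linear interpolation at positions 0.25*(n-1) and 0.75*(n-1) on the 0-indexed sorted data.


Sorted: 2, 6, 41, 45, 48, 50, 80, 88, 88, 91, 92, 100
Q1 (25th %ile) = 44.0000
Q3 (75th %ile) = 88.7500
IQR = 88.7500 - 44.0000 = 44.7500

IQR = 44.7500


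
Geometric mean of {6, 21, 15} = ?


Product = 6 × 21 × 15 = 1890
GM = 1890^(1/3) = 12.3639

GM = 12.3639


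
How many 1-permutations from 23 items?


P(23,1) = 23!/22!
= 25852016738884976640000/1124000727777607680000
= 23

P(23,1) = 23


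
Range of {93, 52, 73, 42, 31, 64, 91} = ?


Max = 93, Min = 31
Range = 93 - 31 = 62

Range = 62


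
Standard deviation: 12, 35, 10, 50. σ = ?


Mean = 26.7500
Variance = 276.6875
SD = sqrt(276.6875) = 16.6339

SD = 16.6339


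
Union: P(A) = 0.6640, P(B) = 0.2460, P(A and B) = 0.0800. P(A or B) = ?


P(A∪B) = 0.6640 + 0.2460 - 0.0800
= 0.9100 - 0.0800
= 0.8300

P(A∪B) = 0.8300


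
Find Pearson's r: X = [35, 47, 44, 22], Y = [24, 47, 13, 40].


Mean X = 37.0000, Mean Y = 31.0000
SD X = 9.721111, SD Y = 13.322913
Cov = -21.750000
r = -21.750000/(9.721111*13.322913) = -0.1679

r = -0.1679


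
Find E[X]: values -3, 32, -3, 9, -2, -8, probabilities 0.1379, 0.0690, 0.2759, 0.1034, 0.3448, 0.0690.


E[X] = -3*0.1379 + 32*0.0690 - 3*0.2759 + 9*0.1034 - 2*0.3448 - 8*0.0690
= -0.4137 + 2.2080 - 0.8277 + 0.9306 - 0.6896 - 0.5520
= 0.6556

E[X] = 0.6556


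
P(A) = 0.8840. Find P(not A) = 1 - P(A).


P(not A) = 1 - 0.8840 = 0.1160

P(not A) = 0.1160


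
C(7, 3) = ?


C(7,3) = 7!/(3! × 4!)
= 5040/(6 × 24)
= 35

C(7,3) = 35


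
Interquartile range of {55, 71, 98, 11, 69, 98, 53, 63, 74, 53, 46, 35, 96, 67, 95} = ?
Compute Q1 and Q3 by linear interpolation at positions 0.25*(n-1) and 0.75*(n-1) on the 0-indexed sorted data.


Sorted: 11, 35, 46, 53, 53, 55, 63, 67, 69, 71, 74, 95, 96, 98, 98
Q1 (25th %ile) = 53.0000
Q3 (75th %ile) = 84.5000
IQR = 84.5000 - 53.0000 = 31.5000

IQR = 31.5000
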